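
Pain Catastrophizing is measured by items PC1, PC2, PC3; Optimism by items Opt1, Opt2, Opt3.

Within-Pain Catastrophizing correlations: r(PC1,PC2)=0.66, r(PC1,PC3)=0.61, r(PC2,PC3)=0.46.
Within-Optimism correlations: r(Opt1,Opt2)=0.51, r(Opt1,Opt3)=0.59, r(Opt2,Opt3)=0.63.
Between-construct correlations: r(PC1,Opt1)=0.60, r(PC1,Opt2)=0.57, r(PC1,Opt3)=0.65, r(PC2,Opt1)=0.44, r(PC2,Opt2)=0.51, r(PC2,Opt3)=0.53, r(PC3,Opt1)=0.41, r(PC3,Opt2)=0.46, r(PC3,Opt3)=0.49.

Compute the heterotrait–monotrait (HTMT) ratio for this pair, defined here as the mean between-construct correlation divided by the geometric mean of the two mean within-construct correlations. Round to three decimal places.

0.898

Between-construct mean = 4.66/9 = 0.5178.
Mean within-PC = 1.73/3 = 0.5767; mean within-Opt = 1.73/3 = 0.5767.
Geometric mean = √(0.5767 × 0.5767) = 0.5767.
HTMT = 0.5178 / 0.5767 = 0.898.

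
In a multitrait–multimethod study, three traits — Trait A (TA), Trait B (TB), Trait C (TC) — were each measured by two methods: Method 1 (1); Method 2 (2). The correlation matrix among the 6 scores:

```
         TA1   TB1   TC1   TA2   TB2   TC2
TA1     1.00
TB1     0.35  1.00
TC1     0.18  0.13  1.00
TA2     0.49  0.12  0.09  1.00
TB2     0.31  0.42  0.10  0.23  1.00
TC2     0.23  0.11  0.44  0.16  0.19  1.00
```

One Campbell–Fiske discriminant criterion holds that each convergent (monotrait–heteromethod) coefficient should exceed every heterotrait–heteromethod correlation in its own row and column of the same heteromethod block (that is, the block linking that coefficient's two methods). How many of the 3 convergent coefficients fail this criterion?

Each convergent coefficient versus the relevant comparison correlations:
TA (methods 1·2): 0.49 vs {0.31, 0.12, 0.23, 0.09} → pass.
TB (methods 1·2): 0.42 vs {0.12, 0.31, 0.11, 0.10} → pass.
TC (methods 1·2): 0.44 vs {0.09, 0.23, 0.10, 0.11} → pass.
0 of 3 fail.

0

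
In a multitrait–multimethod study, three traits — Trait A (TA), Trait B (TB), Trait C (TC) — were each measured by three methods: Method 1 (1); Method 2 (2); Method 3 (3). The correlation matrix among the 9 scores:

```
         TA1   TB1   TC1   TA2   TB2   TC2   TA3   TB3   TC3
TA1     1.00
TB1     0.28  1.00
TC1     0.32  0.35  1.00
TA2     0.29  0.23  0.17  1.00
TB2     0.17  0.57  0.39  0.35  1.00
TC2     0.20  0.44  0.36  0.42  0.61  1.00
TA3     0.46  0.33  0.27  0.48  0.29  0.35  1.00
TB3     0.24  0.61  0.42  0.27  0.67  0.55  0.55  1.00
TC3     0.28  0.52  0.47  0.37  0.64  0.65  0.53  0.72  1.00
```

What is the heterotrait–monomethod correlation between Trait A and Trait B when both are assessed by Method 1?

Different traits, same method: r(TA1, TB1) = 0.28.

0.28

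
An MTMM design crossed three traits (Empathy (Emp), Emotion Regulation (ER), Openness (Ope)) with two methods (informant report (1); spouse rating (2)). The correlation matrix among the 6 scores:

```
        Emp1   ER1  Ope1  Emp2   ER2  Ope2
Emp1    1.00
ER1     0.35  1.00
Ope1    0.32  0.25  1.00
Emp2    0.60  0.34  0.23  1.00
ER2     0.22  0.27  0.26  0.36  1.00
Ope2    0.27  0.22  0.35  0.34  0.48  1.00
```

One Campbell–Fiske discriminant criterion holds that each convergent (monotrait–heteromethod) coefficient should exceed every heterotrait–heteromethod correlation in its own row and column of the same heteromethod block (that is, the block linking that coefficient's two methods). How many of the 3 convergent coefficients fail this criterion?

Convergent coefficients and their comparison sets:
Emp (methods 1·2): 0.60 vs {0.22, 0.34, 0.27, 0.23} → pass.
ER (methods 1·2): 0.27 vs {0.34, 0.22, 0.22, 0.26} → fail.
Ope (methods 1·2): 0.35 vs {0.23, 0.27, 0.26, 0.22} → pass.
1 of 3 fail.

1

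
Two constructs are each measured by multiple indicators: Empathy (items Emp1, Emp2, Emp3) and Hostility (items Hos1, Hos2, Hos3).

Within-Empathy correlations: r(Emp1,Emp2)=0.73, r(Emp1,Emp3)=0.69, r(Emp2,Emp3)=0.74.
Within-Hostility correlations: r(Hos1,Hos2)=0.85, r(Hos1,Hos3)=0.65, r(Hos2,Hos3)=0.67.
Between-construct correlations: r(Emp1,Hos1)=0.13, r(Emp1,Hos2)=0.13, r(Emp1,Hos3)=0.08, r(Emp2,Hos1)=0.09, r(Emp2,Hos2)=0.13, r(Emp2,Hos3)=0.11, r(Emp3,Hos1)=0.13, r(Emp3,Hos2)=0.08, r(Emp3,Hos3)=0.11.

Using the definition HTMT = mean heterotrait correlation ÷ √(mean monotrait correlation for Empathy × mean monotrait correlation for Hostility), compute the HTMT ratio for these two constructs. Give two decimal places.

0.15

Mean heterotrait r = 0.99/9 = 0.1100.
Mean within-Emp = 2.16/3 = 0.7200; mean within-Hos = 2.17/3 = 0.7233.
Geometric mean = √(0.7200 × 0.7233) = 0.7216.
HTMT = 0.1100 / 0.7216 = 0.15.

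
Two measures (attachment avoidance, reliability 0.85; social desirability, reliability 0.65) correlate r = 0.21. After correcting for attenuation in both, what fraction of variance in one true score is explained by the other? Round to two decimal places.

0.08

Disattenuated r = 0.21 / √(0.85 × 0.65) = 0.21 / 0.7433 = 0.2825.
Shared true-score variance = 0.2825² = 0.0798 ≈ 0.08.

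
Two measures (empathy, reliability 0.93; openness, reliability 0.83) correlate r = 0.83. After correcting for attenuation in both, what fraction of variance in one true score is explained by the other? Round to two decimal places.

0.89

Disattenuated r = 0.83 / √(0.93 × 0.83) = 0.83 / 0.8786 = 0.9447.
Shared true-score variance = 0.9447² = 0.8925 ≈ 0.89.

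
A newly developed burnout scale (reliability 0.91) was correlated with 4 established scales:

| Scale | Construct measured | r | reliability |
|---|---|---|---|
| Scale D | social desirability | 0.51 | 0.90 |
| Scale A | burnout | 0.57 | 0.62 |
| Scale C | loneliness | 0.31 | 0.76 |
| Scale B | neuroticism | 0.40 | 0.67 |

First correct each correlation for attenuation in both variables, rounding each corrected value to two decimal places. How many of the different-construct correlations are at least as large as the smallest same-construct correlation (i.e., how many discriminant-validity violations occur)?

0

Disattenuated r (r / √(r_scale · r_new)):
  Scale D (disc): 0.51 / √(0.90·0.91) = 0.56
  Scale A (conv): 0.57 / √(0.62·0.91) = 0.76
  Scale C (disc): 0.31 / √(0.76·0.91) = 0.37
  Scale B (disc): 0.40 / √(0.67·0.91) = 0.51
Smallest convergent = 0.76. Discriminant values: 0.56, 0.37, 0.51; count ≥ 0.76 → 0.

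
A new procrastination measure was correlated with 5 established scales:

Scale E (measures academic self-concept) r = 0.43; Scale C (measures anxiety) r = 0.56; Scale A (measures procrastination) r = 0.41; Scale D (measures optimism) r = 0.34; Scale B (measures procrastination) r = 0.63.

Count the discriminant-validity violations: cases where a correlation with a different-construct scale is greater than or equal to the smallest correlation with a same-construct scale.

2

Convergent (same construct = procrastination): Scale A, Scale B.
Smallest convergent = 0.41. Discriminant values: 0.43, 0.56, 0.34; count ≥ 0.41 → 2.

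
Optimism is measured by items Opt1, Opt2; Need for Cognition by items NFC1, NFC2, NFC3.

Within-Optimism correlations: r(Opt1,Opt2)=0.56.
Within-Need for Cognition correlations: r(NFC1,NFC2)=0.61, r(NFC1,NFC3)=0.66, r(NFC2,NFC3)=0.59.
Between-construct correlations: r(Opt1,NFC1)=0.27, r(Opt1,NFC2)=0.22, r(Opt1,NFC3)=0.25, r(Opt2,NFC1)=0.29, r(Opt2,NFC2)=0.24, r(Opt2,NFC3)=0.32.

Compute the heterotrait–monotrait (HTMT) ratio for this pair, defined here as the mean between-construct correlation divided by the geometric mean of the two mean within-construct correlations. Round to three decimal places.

Mean between = 1.59/6 = 0.2650.
Mean within-Opt = 0.56/1 = 0.5600; mean within-NFC = 1.86/3 = 0.6200.
Geometric mean = √(0.5600 × 0.6200) = 0.5892.
HTMT = 0.2650 / 0.5892 = 0.450.

0.450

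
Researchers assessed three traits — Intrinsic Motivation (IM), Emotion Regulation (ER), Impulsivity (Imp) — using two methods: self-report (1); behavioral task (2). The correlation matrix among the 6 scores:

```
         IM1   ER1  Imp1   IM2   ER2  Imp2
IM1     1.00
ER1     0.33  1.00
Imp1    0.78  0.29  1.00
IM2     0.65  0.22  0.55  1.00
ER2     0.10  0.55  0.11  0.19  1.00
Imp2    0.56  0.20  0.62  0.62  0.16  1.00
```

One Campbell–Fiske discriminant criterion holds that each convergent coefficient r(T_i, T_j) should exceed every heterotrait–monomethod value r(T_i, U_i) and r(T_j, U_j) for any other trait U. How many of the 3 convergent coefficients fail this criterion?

Each convergent coefficient versus the relevant comparison correlations:
IM (methods 1·2): 0.65 vs {0.33, 0.19, 0.78, 0.62} → fail.
ER (methods 1·2): 0.55 vs {0.33, 0.19, 0.29, 0.16} → pass.
Imp (methods 1·2): 0.62 vs {0.78, 0.62, 0.29, 0.16} → fail.
2 of 3 fail.

2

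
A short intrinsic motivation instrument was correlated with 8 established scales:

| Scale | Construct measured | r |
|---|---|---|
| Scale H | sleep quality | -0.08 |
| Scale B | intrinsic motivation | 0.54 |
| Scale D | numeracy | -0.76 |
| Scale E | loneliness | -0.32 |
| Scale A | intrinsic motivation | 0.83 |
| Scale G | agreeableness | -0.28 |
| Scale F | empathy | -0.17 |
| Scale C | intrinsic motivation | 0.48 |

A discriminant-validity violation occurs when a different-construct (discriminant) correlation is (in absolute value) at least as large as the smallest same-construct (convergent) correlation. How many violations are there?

Convergent (same construct = intrinsic motivation): Scale B, Scale A, Scale C.
Smallest convergent = 0.48. Discriminant |r|: 0.08, 0.76, 0.32, 0.28, 0.17; count ≥ 0.48 → 1.

1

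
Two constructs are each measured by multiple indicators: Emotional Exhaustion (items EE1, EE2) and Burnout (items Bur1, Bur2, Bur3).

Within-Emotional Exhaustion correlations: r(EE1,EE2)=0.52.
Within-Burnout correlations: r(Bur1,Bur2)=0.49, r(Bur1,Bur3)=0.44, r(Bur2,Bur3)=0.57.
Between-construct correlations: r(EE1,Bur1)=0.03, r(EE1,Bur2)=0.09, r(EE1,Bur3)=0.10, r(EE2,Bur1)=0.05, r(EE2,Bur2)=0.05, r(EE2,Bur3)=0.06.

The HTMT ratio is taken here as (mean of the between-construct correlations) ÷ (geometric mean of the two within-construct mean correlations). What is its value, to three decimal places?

0.124

Mean heterotrait r = 0.38/6 = 0.0633.
Mean within-EE = 0.52/1 = 0.5200; mean within-Bur = 1.50/3 = 0.5000.
Geometric mean = √(0.5200 × 0.5000) = 0.5099.
HTMT = 0.0633 / 0.5099 = 0.124.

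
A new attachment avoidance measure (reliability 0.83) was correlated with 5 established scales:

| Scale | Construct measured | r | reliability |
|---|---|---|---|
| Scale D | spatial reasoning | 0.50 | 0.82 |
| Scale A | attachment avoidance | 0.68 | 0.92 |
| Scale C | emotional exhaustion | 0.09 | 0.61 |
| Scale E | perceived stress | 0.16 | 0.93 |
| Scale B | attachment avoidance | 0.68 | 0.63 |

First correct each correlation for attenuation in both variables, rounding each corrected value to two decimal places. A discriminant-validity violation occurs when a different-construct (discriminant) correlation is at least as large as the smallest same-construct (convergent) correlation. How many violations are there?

0

Disattenuated r (r / √(r_scale · r_new)):
  Scale D (disc): 0.50 / √(0.82·0.83) = 0.61
  Scale A (conv): 0.68 / √(0.92·0.83) = 0.78
  Scale C (disc): 0.09 / √(0.61·0.83) = 0.13
  Scale E (disc): 0.16 / √(0.93·0.83) = 0.18
  Scale B (conv): 0.68 / √(0.63·0.83) = 0.94
Smallest convergent = 0.78. Discriminant values: 0.61, 0.13, 0.18; count ≥ 0.78 → 0.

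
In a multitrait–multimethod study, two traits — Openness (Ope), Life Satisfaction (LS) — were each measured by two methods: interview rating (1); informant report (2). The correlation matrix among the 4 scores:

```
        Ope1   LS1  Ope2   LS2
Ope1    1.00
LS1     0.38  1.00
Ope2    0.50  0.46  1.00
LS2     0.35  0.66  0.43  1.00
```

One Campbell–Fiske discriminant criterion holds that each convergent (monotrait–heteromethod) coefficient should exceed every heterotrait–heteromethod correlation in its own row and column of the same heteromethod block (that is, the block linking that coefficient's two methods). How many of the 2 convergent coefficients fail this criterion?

0

Each convergent coefficient versus the relevant comparison correlations:
Ope (methods 1·2): 0.50 vs {0.35, 0.46} → pass.
LS (methods 1·2): 0.66 vs {0.46, 0.35} → pass.
0 of 2 fail.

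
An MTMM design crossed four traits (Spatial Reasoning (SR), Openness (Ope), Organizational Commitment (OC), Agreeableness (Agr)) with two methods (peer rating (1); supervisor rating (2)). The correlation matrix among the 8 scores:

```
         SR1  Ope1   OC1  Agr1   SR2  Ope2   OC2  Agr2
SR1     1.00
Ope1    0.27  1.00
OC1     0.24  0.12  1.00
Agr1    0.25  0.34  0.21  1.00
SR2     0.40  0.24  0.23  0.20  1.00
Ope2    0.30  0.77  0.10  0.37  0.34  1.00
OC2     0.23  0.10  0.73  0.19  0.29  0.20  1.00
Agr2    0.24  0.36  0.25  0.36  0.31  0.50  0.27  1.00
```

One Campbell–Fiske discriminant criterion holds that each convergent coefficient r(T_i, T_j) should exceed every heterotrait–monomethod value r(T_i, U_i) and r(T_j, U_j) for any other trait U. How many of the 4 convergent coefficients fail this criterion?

1

Checking each validity diagonal entry against its comparison values:
SR (methods 1·2): 0.40 vs {0.27, 0.34, 0.24, 0.29, 0.25, 0.31} → pass.
Ope (methods 1·2): 0.77 vs {0.27, 0.34, 0.12, 0.20, 0.34, 0.50} → pass.
OC (methods 1·2): 0.73 vs {0.24, 0.29, 0.12, 0.20, 0.21, 0.27} → pass.
Agr (methods 1·2): 0.36 vs {0.25, 0.31, 0.34, 0.50, 0.21, 0.27} → fail.
1 of 4 fail.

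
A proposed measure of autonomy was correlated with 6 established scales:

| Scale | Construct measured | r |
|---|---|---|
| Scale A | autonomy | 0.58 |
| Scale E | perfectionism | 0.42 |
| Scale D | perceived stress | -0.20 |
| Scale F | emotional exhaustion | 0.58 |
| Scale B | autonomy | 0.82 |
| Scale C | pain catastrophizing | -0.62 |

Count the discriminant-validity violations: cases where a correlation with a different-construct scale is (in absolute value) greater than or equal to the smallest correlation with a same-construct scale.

Convergent (same construct = autonomy): Scale A, Scale B.
Smallest convergent = 0.58. Discriminant |r|: 0.42, 0.20, 0.58, 0.62; count ≥ 0.58 → 2.

2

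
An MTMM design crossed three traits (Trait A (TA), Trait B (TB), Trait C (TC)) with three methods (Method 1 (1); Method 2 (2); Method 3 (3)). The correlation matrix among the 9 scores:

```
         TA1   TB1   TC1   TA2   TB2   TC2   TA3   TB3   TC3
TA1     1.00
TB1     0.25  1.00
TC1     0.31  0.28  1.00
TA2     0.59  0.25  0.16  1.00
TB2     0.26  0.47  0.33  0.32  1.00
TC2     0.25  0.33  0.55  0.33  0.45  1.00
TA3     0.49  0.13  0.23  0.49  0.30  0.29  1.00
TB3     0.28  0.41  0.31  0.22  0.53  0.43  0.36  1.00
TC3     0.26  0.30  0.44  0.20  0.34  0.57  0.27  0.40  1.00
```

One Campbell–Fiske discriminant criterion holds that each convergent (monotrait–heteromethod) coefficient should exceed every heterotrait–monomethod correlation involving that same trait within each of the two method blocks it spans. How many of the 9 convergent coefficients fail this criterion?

0

Each convergent coefficient versus the relevant comparison correlations:
TA (methods 1·2): 0.59 vs {0.25, 0.32, 0.31, 0.33} → pass.
TA (methods 1·3): 0.49 vs {0.25, 0.36, 0.31, 0.27} → pass.
TA (methods 2·3): 0.49 vs {0.32, 0.36, 0.33, 0.27} → pass.
TB (methods 1·2): 0.47 vs {0.25, 0.32, 0.28, 0.45} → pass.
TB (methods 1·3): 0.41 vs {0.25, 0.36, 0.28, 0.40} → pass.
TB (methods 2·3): 0.53 vs {0.32, 0.36, 0.45, 0.40} → pass.
TC (methods 1·2): 0.55 vs {0.31, 0.33, 0.28, 0.45} → pass.
TC (methods 1·3): 0.44 vs {0.31, 0.27, 0.28, 0.40} → pass.
TC (methods 2·3): 0.57 vs {0.33, 0.27, 0.45, 0.40} → pass.
0 of 9 fail.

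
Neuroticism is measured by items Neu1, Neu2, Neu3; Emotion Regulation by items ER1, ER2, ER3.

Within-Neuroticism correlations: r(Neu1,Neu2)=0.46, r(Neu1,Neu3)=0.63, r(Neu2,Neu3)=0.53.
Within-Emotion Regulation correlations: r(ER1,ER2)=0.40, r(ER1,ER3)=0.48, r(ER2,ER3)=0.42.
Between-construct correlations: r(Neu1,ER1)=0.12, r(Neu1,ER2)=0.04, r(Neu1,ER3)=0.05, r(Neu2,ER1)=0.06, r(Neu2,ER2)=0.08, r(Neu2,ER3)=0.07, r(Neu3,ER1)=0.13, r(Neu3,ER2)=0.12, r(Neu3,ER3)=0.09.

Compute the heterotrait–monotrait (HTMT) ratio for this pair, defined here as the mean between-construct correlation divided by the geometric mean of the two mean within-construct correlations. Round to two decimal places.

0.17

Mean between = 0.76/9 = 0.0844.
Mean within-Neu = 1.62/3 = 0.5400; mean within-ER = 1.30/3 = 0.4333.
Geometric mean = √(0.5400 × 0.4333) = 0.4837.
HTMT = 0.0844 / 0.4837 = 0.17.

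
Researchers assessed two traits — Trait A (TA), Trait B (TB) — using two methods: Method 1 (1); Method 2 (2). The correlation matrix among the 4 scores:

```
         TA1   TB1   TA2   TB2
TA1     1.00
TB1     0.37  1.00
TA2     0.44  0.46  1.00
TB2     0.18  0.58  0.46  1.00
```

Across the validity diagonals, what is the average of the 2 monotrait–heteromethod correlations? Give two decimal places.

Convergent values: 0.44, 0.58; mean = 1.02/2 = 0.51.

0.51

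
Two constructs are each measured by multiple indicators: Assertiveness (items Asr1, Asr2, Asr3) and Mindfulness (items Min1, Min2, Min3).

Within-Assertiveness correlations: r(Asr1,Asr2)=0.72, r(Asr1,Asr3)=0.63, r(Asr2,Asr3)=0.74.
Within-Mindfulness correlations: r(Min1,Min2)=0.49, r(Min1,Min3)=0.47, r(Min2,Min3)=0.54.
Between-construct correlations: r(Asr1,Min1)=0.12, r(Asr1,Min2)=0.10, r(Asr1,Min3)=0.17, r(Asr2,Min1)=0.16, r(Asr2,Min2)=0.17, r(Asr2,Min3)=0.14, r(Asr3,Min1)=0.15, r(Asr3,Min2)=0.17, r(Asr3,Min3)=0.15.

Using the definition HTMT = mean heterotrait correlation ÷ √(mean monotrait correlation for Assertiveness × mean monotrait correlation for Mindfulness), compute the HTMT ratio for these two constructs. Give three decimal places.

Between-construct mean = 1.33/9 = 0.1478.
Mean within-Asr = 2.09/3 = 0.6967; mean within-Min = 1.50/3 = 0.5000.
Geometric mean = √(0.6967 × 0.5000) = 0.5902.
HTMT = 0.1478 / 0.5902 = 0.250.

0.250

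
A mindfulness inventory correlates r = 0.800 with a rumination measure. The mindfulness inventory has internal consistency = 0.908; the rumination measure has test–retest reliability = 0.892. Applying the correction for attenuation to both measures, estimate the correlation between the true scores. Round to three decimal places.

r_true = r_obs / √(r_xx · r_yy) = 0.800 / √(0.908 × 0.892) = 0.800 / √0.809936 = 0.800 / 0.9000 ≈ 0.889.

0.889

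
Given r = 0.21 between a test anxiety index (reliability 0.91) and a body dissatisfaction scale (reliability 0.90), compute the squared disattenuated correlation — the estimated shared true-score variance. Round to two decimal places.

Disattenuated r = 0.21 / √(0.91 × 0.90) = 0.21 / 0.9050 = 0.2320.
Shared true-score variance = 0.2320² = 0.0538 ≈ 0.05.

0.05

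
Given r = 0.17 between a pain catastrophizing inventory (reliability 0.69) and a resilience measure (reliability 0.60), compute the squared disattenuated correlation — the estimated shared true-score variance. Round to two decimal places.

Disattenuated r = 0.17 / √(0.69 × 0.60) = 0.17 / 0.6434 = 0.2642.
Shared true-score variance = 0.2642² = 0.0698 ≈ 0.07.

0.07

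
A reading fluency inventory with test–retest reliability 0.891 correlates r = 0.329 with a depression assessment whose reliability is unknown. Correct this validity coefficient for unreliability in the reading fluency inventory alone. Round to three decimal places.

Single correction: r_c = r_obs / √r_xx = 0.329 / √0.891 = 0.329 / 0.9439 ≈ 0.349.

0.349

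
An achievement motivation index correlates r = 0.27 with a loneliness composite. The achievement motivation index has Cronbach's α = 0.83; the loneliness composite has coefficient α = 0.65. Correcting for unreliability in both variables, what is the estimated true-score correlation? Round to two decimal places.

0.37

r_true = r_obs / √(r_xx · r_yy) = 0.27 / √(0.83 × 0.65) = 0.27 / √0.5395 = 0.27 / 0.7345 ≈ 0.37.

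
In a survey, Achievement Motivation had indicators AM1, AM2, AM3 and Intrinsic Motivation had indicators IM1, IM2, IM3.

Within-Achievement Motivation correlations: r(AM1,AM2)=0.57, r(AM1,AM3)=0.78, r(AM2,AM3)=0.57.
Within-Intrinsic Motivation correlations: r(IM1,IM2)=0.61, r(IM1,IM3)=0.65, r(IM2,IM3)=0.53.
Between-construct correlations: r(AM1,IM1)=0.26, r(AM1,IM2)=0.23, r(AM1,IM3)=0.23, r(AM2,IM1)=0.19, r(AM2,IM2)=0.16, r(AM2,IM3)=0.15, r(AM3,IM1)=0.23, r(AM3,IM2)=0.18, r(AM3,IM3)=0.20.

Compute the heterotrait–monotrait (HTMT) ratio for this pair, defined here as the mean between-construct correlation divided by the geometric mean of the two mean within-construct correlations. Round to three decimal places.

0.329

Mean heterotrait r = 1.83/9 = 0.2033.
Mean within-AM = 1.92/3 = 0.6400; mean within-IM = 1.79/3 = 0.5967.
Geometric mean = √(0.6400 × 0.5967) = 0.6180.
HTMT = 0.2033 / 0.6180 = 0.329.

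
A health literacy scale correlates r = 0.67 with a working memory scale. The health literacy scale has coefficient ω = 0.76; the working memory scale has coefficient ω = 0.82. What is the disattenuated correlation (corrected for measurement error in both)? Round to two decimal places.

r_true = r_obs / √(r_xx · r_yy) = 0.67 / √(0.76 × 0.82) = 0.67 / √0.6232 = 0.67 / 0.7894 ≈ 0.85.

0.85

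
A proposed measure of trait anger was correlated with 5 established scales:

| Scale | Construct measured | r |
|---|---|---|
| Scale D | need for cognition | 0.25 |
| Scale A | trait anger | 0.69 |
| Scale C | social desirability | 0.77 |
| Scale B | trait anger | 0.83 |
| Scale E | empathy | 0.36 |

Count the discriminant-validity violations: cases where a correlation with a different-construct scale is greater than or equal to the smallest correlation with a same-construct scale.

1

Convergent (same construct = trait anger): Scale A, Scale B.
Smallest convergent = 0.69. Discriminant values: 0.25, 0.77, 0.36; count ≥ 0.69 → 1.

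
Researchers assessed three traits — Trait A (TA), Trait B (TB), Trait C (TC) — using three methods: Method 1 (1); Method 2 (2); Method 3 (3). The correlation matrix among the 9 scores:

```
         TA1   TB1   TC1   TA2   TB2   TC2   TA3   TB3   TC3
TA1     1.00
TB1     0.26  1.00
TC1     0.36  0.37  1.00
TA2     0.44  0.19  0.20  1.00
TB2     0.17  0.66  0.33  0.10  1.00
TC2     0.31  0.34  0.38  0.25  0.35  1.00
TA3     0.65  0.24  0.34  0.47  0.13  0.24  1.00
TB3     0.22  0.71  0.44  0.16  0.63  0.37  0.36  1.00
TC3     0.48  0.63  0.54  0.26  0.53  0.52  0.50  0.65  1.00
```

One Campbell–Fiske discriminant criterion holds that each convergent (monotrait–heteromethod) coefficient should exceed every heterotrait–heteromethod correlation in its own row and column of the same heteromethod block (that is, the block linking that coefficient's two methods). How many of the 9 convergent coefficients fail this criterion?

Convergent coefficients and their comparison sets:
TA (methods 1·2): 0.44 vs {0.17, 0.19, 0.31, 0.20} → pass.
TA (methods 1·3): 0.65 vs {0.22, 0.24, 0.48, 0.34} → pass.
TA (methods 2·3): 0.47 vs {0.16, 0.13, 0.26, 0.24} → pass.
TB (methods 1·2): 0.66 vs {0.19, 0.17, 0.34, 0.33} → pass.
TB (methods 1·3): 0.71 vs {0.24, 0.22, 0.63, 0.44} → pass.
TB (methods 2·3): 0.63 vs {0.13, 0.16, 0.53, 0.37} → pass.
TC (methods 1·2): 0.38 vs {0.20, 0.31, 0.33, 0.34} → pass.
TC (methods 1·3): 0.54 vs {0.34, 0.48, 0.44, 0.63} → fail.
TC (methods 2·3): 0.52 vs {0.24, 0.26, 0.37, 0.53} → fail.
2 of 9 fail.

2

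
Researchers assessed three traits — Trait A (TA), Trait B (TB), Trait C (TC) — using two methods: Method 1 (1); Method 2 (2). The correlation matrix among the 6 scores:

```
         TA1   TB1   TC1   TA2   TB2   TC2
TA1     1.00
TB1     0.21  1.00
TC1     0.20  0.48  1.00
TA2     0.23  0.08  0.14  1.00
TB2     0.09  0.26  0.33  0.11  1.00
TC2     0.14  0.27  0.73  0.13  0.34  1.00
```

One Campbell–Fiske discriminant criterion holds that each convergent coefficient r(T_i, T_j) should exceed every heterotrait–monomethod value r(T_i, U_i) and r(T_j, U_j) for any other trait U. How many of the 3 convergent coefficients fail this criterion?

Convergent coefficients and their comparison sets:
TA (methods 1·2): 0.23 vs {0.21, 0.11, 0.20, 0.13} → pass.
TB (methods 1·2): 0.26 vs {0.21, 0.11, 0.48, 0.34} → fail.
TC (methods 1·2): 0.73 vs {0.20, 0.13, 0.48, 0.34} → pass.
1 of 3 fail.

1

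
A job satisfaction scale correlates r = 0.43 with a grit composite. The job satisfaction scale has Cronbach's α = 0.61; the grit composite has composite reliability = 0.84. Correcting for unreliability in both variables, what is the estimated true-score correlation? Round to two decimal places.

0.60

r_true = r_obs / √(r_xx · r_yy) = 0.43 / √(0.61 × 0.84) = 0.43 / √0.5124 = 0.43 / 0.7158 ≈ 0.60.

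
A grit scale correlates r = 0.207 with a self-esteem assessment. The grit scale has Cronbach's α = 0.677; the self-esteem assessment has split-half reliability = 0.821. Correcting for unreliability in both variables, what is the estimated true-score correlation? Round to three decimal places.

r_true = r_obs / √(r_xx · r_yy) = 0.207 / √(0.677 × 0.821) = 0.207 / √0.555817 = 0.207 / 0.7455 ≈ 0.278.

0.278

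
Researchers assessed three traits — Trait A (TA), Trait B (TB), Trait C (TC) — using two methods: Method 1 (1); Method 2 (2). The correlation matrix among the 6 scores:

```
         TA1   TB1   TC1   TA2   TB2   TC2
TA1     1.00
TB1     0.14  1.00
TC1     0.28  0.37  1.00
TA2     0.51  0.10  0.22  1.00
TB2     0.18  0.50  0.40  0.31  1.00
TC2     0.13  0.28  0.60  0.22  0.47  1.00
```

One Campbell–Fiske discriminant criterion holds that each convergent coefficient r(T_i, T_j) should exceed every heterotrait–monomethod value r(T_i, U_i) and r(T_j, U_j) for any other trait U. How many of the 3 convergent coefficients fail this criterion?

0

Convergent coefficients and their comparison sets:
TA (methods 1·2): 0.51 vs {0.14, 0.31, 0.28, 0.22} → pass.
TB (methods 1·2): 0.50 vs {0.14, 0.31, 0.37, 0.47} → pass.
TC (methods 1·2): 0.60 vs {0.28, 0.22, 0.37, 0.47} → pass.
0 of 3 fail.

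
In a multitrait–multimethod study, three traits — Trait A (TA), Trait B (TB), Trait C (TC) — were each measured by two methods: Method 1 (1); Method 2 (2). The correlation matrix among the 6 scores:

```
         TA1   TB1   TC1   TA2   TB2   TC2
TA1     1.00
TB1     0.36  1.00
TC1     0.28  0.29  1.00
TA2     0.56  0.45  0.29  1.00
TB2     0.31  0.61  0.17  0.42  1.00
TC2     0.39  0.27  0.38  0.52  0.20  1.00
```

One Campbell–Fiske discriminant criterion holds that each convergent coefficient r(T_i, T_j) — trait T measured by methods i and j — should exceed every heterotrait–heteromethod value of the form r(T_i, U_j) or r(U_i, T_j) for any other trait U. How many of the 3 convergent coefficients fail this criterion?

Each convergent coefficient versus the relevant comparison correlations:
TA (methods 1·2): 0.56 vs {0.31, 0.45, 0.39, 0.29} → pass.
TB (methods 1·2): 0.61 vs {0.45, 0.31, 0.27, 0.17} → pass.
TC (methods 1·2): 0.38 vs {0.29, 0.39, 0.17, 0.27} → fail.
1 of 3 fail.

1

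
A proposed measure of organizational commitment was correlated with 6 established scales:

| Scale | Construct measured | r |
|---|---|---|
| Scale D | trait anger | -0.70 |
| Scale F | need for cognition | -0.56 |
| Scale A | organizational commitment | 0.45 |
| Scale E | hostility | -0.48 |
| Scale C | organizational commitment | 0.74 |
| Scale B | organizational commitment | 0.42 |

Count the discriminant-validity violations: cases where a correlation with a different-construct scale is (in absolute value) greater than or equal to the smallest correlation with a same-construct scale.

Convergent (same construct = organizational commitment): Scale A, Scale C, Scale B.
Smallest convergent = 0.42. Discriminant |r|: 0.70, 0.56, 0.48; count ≥ 0.42 → 3.

3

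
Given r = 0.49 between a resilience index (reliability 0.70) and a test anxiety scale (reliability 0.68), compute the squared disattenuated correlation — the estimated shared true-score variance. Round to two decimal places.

0.50

Disattenuated r = 0.49 / √(0.70 × 0.68) = 0.49 / 0.6899 = 0.7102.
Shared true-score variance = 0.7102² = 0.5044 ≈ 0.50.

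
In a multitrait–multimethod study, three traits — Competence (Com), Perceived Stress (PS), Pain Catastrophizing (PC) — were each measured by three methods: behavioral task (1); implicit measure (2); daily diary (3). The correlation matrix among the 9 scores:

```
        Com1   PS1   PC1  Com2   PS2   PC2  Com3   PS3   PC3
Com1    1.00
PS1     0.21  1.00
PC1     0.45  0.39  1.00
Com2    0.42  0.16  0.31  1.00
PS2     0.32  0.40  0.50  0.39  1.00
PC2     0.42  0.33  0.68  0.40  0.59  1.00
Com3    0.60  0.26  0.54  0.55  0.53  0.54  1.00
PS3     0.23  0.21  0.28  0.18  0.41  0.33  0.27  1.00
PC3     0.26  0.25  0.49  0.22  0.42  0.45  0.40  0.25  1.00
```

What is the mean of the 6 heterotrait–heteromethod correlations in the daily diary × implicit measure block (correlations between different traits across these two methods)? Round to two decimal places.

HTHM values (method 3 × method 2): 0.53, 0.54, 0.18, 0.33, 0.22, 0.42; mean = 2.22/6 = 0.37.

0.37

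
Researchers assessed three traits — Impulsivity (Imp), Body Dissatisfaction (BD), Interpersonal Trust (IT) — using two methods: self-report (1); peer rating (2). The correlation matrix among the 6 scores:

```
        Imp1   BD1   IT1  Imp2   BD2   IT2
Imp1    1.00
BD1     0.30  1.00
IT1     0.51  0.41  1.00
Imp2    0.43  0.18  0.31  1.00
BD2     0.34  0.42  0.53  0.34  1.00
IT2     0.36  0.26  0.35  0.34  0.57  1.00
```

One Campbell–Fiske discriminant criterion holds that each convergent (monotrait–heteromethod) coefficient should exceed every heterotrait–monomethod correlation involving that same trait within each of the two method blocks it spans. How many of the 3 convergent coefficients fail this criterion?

3

Each convergent coefficient versus the relevant comparison correlations:
Imp (methods 1·2): 0.43 vs {0.30, 0.34, 0.51, 0.34} → fail.
BD (methods 1·2): 0.42 vs {0.30, 0.34, 0.41, 0.57} → fail.
IT (methods 1·2): 0.35 vs {0.51, 0.34, 0.41, 0.57} → fail.
3 of 3 fail.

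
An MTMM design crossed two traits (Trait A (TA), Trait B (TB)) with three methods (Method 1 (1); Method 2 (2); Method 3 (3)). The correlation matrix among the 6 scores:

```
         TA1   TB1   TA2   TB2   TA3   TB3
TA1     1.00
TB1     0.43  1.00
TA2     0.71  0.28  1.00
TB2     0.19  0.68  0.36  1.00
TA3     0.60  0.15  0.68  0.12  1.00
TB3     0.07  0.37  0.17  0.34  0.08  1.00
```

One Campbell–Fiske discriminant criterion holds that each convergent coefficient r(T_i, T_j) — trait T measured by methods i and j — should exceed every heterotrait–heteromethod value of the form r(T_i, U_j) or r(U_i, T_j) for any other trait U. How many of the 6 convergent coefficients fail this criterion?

0

Convergent coefficients and their comparison sets:
TA (methods 1·2): 0.71 vs {0.19, 0.28} → pass.
TA (methods 1·3): 0.60 vs {0.07, 0.15} → pass.
TA (methods 2·3): 0.68 vs {0.17, 0.12} → pass.
TB (methods 1·2): 0.68 vs {0.28, 0.19} → pass.
TB (methods 1·3): 0.37 vs {0.15, 0.07} → pass.
TB (methods 2·3): 0.34 vs {0.12, 0.17} → pass.
0 of 6 fail.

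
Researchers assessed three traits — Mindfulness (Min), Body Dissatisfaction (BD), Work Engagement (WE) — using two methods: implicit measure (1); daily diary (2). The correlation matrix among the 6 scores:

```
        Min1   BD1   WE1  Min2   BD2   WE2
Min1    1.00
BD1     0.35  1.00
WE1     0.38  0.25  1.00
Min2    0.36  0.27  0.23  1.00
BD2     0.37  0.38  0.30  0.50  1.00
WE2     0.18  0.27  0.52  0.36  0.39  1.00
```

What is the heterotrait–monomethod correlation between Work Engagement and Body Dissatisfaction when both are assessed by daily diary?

Different traits, same method: r(WE2, BD2) = 0.39.

0.39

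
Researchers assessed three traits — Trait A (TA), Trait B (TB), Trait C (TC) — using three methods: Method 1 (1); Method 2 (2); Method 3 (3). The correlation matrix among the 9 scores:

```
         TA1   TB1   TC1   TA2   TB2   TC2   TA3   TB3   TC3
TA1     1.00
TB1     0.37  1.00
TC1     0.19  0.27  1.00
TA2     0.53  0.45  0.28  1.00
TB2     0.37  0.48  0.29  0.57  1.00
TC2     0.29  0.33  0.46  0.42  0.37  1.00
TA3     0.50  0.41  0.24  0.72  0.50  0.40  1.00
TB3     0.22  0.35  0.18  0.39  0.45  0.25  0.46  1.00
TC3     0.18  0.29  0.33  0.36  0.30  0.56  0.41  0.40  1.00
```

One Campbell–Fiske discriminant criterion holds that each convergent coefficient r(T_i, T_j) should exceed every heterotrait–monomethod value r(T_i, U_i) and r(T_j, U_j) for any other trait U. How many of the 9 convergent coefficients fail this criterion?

5

Checking each validity diagonal entry against its comparison values:
TA (methods 1·2): 0.53 vs {0.37, 0.57, 0.19, 0.42} → fail.
TA (methods 1·3): 0.50 vs {0.37, 0.46, 0.19, 0.41} → pass.
TA (methods 2·3): 0.72 vs {0.57, 0.46, 0.42, 0.41} → pass.
TB (methods 1·2): 0.48 vs {0.37, 0.57, 0.27, 0.37} → fail.
TB (methods 1·3): 0.35 vs {0.37, 0.46, 0.27, 0.40} → fail.
TB (methods 2·3): 0.45 vs {0.57, 0.46, 0.37, 0.40} → fail.
TC (methods 1·2): 0.46 vs {0.19, 0.42, 0.27, 0.37} → pass.
TC (methods 1·3): 0.33 vs {0.19, 0.41, 0.27, 0.40} → fail.
TC (methods 2·3): 0.56 vs {0.42, 0.41, 0.37, 0.40} → pass.
5 of 9 fail.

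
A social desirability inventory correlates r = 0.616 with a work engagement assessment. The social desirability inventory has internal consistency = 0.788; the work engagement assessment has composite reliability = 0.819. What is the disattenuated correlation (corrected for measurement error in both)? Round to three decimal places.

r_true = r_obs / √(r_xx · r_yy) = 0.616 / √(0.788 × 0.819) = 0.616 / √0.645372 = 0.616 / 0.8034 ≈ 0.767.

0.767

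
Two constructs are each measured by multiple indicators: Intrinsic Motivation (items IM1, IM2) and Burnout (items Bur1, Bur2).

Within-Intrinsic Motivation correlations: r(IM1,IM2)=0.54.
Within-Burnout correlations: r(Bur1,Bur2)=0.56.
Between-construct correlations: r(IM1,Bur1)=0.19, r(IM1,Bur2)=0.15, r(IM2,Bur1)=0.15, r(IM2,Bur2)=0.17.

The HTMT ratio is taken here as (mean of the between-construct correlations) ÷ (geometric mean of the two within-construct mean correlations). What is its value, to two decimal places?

Between-construct mean = 0.66/4 = 0.1650.
Mean within-IM = 0.54/1 = 0.5400; mean within-Bur = 0.56/1 = 0.5600.
Geometric mean = √(0.5400 × 0.5600) = 0.5499.
HTMT = 0.1650 / 0.5499 = 0.30.

0.30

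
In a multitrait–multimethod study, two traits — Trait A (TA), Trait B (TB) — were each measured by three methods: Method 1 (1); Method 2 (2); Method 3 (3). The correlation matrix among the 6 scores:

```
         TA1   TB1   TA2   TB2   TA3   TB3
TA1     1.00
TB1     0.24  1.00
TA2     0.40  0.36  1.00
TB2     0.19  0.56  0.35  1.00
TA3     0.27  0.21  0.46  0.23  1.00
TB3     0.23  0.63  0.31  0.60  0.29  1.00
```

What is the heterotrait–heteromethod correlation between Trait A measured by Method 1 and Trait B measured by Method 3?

0.23

Different traits and methods: r(TA1, TB3) = 0.23.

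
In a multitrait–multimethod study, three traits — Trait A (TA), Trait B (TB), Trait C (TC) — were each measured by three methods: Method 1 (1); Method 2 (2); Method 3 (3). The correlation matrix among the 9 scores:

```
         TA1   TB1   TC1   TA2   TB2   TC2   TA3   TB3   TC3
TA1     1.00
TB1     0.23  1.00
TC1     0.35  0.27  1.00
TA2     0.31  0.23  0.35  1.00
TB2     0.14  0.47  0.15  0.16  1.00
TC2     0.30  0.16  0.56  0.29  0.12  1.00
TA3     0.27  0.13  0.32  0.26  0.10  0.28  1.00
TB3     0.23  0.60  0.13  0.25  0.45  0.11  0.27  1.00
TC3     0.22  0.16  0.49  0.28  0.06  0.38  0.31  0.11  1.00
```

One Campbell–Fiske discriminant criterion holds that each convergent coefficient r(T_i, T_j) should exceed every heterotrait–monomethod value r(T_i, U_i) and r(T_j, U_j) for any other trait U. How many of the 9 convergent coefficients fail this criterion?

Each convergent coefficient versus the relevant comparison correlations:
TA (methods 1·2): 0.31 vs {0.23, 0.16, 0.35, 0.29} → fail.
TA (methods 1·3): 0.27 vs {0.23, 0.27, 0.35, 0.31} → fail.
TA (methods 2·3): 0.26 vs {0.16, 0.27, 0.29, 0.31} → fail.
TB (methods 1·2): 0.47 vs {0.23, 0.16, 0.27, 0.12} → pass.
TB (methods 1·3): 0.60 vs {0.23, 0.27, 0.27, 0.11} → pass.
TB (methods 2·3): 0.45 vs {0.16, 0.27, 0.12, 0.11} → pass.
TC (methods 1·2): 0.56 vs {0.35, 0.29, 0.27, 0.12} → pass.
TC (methods 1·3): 0.49 vs {0.35, 0.31, 0.27, 0.11} → pass.
TC (methods 2·3): 0.38 vs {0.29, 0.31, 0.12, 0.11} → pass.
3 of 9 fail.

3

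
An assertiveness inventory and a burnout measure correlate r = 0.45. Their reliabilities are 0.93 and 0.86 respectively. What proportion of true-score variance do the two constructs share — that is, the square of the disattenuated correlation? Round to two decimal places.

0.25

Disattenuated r = 0.45 / √(0.93 × 0.86) = 0.45 / 0.8943 = 0.5032.
Shared true-score variance = 0.5032² = 0.2532 ≈ 0.25.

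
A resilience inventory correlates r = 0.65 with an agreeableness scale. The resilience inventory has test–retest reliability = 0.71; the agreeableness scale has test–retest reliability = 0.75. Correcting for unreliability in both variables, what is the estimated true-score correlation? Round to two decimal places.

0.89

r_true = r_obs / √(r_xx · r_yy) = 0.65 / √(0.71 × 0.75) = 0.65 / √0.5325 = 0.65 / 0.7297 ≈ 0.89.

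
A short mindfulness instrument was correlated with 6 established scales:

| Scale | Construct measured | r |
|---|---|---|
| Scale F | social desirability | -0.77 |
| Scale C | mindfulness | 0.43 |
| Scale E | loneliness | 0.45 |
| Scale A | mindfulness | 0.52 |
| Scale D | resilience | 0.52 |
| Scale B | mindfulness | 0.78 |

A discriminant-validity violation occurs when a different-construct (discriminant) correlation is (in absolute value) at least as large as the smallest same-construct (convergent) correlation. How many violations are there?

3

Convergent (same construct = mindfulness): Scale C, Scale A, Scale B.
Smallest convergent = 0.43. Discriminant |r|: 0.77, 0.45, 0.52; count ≥ 0.43 → 3.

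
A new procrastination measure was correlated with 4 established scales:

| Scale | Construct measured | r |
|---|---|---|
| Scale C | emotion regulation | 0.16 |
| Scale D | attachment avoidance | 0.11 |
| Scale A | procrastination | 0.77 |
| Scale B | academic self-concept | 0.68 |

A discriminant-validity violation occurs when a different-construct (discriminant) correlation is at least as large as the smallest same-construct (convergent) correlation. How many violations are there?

0

Convergent (same construct = procrastination): Scale A.
Smallest convergent = 0.77. Discriminant values: 0.16, 0.11, 0.68; count ≥ 0.77 → 0.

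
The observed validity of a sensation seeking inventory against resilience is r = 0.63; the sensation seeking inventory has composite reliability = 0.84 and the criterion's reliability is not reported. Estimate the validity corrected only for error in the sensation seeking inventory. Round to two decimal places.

Single correction: r_c = r_obs / √r_xx = 0.63 / √0.84 = 0.63 / 0.9165 ≈ 0.69.

0.69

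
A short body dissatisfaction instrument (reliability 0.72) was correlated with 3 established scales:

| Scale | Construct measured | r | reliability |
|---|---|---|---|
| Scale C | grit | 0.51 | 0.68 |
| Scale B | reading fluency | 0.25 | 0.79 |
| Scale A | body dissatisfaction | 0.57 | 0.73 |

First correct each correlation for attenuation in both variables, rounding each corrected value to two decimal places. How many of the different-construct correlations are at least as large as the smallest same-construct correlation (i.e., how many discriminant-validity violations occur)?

0

Disattenuated r (r / √(r_scale · r_new)):
  Scale C (disc): 0.51 / √(0.68·0.72) = 0.73
  Scale B (disc): 0.25 / √(0.79·0.72) = 0.33
  Scale A (conv): 0.57 / √(0.73·0.72) = 0.79
Smallest convergent = 0.79. Discriminant values: 0.73, 0.33; count ≥ 0.79 → 0.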